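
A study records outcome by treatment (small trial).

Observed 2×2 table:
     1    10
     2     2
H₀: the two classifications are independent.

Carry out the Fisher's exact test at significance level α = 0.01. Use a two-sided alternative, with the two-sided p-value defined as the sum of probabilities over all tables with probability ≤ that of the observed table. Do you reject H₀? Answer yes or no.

Margins: r₁=11, r₂=4, c₁=3, c₂=12, n=15
p_obs = C(11,1)·C(4,2)/C(15,3); sum pmf over tables with pmf ≤ p_obs
p-value (two-sided) = 0.15385
At α=0.01: p ≥ α → fail to reject H₀

reject H₀: no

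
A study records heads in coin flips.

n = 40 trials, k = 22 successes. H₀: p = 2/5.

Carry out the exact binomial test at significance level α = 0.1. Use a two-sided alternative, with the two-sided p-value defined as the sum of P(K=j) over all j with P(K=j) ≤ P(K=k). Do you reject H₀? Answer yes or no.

Exact binomial: n=40, k=22, p₀=2/5=0.4000
P(X=j) = C(n,j)·p₀^j·(1−p₀)^(n−j); p = Σ P(X=j) over j with P(X=j) ≤ P(X=22)
p-value (two-sided) = 0.07439
At α=0.1: p < α → reject H₀

reject H₀: yes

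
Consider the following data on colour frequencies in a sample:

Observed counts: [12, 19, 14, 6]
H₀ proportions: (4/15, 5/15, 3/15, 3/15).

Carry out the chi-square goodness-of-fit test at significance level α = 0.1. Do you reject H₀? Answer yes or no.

reject H₀: no

n = 51; E_i = n·p_i = [13.60, 17.00, 10.20, 10.20]
χ² = (12−13.60)²/13.60 + (19−17.00)²/17.00 + (14−10.20)²/10.20 + (6−10.20)²/10.20 = 3.5686
df = 3
p-value (upper-tail) = 0.31197
At α=0.1: p ≥ α → fail to reject H₀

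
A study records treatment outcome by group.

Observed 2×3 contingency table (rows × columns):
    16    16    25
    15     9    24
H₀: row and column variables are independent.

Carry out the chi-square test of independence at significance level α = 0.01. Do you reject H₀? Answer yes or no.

Row totals [57, 48], col totals [31, 25, 49], n=105
χ² = (16−16.83)²/16.83 + (16−13.57)²/13.57 + (25−26.60)²/26.60 + (15−14.17)²/14.17 + (9−11.43)²/11.43 + (24−22.40)²/22.40 = 1.2504
df = 2
p-value (upper-tail) = 0.53515
At α=0.01: p ≥ α → fail to reject H₀

reject H₀: no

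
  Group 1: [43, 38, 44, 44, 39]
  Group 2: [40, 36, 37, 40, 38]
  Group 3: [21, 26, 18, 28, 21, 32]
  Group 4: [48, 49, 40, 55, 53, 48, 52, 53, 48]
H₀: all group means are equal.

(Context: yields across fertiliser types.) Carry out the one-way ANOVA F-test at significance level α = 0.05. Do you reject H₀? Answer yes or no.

Group means [41.60, 38.20, 24.33, 49.56], grand mean 39.640
SSB = Σnᵢ(x̄ᵢ−x̄)² = 2320.204; SSW = ΣΣ(x−x̄ᵢ)² = 341.556
MSB = 2320.204/3 = 773.4015; MSW = 341.556/21 = 16.2646
F = MSB/MSW = 47.5514
df = (3, 21)
p-value (upper-tail) = 0.00000
At α=0.05: p < α → reject H₀

reject H₀: yes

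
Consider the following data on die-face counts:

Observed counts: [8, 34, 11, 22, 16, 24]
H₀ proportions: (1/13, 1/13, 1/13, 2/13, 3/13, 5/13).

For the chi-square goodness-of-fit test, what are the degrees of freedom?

degrees of freedom = 5

df = k − 1 = 6 − 1 = 5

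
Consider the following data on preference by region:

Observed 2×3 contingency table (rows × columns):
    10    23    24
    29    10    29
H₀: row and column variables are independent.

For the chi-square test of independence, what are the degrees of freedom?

degrees of freedom = 2

df = (r−1)(c−1) = (2−1)·(3−1) = 2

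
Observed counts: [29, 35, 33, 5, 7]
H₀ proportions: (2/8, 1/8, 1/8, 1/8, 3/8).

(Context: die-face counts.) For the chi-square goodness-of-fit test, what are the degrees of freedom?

degrees of freedom = 4

df = k − 1 = 5 − 1 = 4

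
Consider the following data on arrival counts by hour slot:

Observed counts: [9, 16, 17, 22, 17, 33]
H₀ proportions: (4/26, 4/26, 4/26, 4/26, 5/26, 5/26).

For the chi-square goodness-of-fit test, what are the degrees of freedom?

degrees of freedom = 5

df = k − 1 = 6 − 1 = 5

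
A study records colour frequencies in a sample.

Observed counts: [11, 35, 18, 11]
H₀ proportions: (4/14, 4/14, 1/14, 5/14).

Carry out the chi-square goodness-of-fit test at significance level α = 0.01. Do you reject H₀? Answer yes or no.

reject H₀: yes

n = 75; E_i = n·p_i = [21.43, 21.43, 5.36, 26.79]
χ² = (11−21.43)²/21.43 + (35−21.43)²/21.43 + (18−5.36)²/5.36 + (11−26.79)²/26.79 = 52.8107
df = 3
p-value (upper-tail) = 0.00000
At α=0.01: p < α → reject H₀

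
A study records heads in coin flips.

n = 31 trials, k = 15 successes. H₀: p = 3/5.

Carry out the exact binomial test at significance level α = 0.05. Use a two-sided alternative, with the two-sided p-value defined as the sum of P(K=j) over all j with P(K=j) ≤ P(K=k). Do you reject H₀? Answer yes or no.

reject H₀: no

Exact binomial: n=31, k=15, p₀=3/5=0.6000
P(X=j) = C(n,j)·p₀^j·(1−p₀)^(n−j); p = Σ P(X=j) over j with P(X=j) ≤ P(X=15)
p-value (two-sided) = 0.20220
At α=0.05: p ≥ α → fail to reject H₀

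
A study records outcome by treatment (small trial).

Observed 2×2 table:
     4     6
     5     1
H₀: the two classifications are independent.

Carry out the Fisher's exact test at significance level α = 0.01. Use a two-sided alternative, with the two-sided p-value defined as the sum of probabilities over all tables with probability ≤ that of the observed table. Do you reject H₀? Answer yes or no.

reject H₀: no

Margins: r₁=10, r₂=6, c₁=9, c₂=7, n=16
p_obs = C(10,4)·C(6,5)/C(16,9); sum pmf over tables with pmf ≤ p_obs
p-value (two-sided) = 0.14510
At α=0.01: p ≥ α → fail to reject H₀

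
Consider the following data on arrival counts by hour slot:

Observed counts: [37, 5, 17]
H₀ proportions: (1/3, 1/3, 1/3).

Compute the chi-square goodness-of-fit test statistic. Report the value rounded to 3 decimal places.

test statistic = 26.576

n = 59; E_i = n·p_i = [19.67, 19.67, 19.67]
χ² = (37−19.67)²/19.67 + (5−19.67)²/19.67 + (17−19.67)²/19.67 = 26.5763
df = 2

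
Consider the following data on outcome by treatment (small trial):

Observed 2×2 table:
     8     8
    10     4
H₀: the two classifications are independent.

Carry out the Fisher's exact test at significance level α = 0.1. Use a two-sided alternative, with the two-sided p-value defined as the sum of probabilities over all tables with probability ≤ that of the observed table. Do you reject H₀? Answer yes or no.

reject H₀: no

Margins: r₁=16, r₂=14, c₁=18, c₂=12, n=30
p_obs = C(16,8)·C(14,10)/C(30,18); sum pmf over tables with pmf ≤ p_obs
p-value (two-sided) = 0.28385
At α=0.1: p ≥ α → fail to reject H₀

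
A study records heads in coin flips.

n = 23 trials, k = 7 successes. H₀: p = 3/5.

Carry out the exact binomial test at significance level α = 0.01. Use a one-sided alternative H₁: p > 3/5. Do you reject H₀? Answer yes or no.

reject H₀: no

Exact binomial: n=23, k=7, p₀=3/5=0.6000
P(X≥7) from Σ C(n,i)·p₀^i·(1−p₀)^(n−i)
p-value (one-sided, H₁ greater) = 0.99897
At α=0.01: p ≥ α → fail to reject H₀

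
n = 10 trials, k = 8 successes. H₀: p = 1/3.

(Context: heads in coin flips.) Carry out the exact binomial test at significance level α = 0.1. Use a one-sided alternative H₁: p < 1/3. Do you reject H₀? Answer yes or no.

reject H₀: no

Exact binomial: n=10, k=8, p₀=1/3=0.3333
P(X≤8) from Σ C(n,i)·p₀^i·(1−p₀)^(n−i)
p-value (one-sided, H₁ less) = 0.99964
At α=0.1: p ≥ α → fail to reject H₀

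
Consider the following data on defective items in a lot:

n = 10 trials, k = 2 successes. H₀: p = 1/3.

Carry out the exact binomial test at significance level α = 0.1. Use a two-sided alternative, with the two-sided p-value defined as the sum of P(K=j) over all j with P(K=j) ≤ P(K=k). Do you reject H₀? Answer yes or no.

Exact binomial: n=10, k=2, p₀=1/3=0.3333
P(X=j) = C(n,j)·p₀^j·(1−p₀)^(n−j); p = Σ P(X=j) over j with P(X=j) ≤ P(X=2)
p-value (two-sided) = 0.51227
At α=0.1: p ≥ α → fail to reject H₀

reject H₀: no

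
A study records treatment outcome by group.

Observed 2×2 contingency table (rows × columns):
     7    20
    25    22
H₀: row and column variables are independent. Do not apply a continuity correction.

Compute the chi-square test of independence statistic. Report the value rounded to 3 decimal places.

Row totals [27, 47], col totals [32, 42], n=74
χ² = (7−11.68)²/11.68 + (20−15.32)²/15.32 + (25−20.32)²/20.32 + (22−26.68)²/26.68 = 5.1943
df = 1

test statistic = 5.194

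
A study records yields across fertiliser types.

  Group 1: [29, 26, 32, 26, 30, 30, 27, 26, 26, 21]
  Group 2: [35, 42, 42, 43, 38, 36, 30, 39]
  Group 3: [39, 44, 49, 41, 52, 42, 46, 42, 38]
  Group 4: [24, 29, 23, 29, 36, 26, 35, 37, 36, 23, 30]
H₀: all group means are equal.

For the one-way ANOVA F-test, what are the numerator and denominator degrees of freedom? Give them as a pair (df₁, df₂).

k = 4 groups, N = 38 total
df = (k−1, N−k) = (4−1, 38−4) = (3, 34)

degrees of freedom = [3, 34]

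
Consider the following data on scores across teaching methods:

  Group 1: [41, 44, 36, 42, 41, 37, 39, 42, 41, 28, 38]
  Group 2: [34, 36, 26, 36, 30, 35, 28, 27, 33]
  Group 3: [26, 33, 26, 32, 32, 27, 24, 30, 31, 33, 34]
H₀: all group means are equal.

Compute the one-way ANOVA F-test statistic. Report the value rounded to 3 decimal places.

Group means [39.00, 31.67, 29.82], grand mean 33.613
SSB = Σnᵢ(x̄ᵢ−x̄)² = 511.718; SSW = ΣΣ(x−x̄ᵢ)² = 435.636
MSB = 511.718/2 = 255.8592; MSW = 435.636/28 = 15.5584
F = MSB/MSW = 16.4450
df = (2, 28)

test statistic = 16.445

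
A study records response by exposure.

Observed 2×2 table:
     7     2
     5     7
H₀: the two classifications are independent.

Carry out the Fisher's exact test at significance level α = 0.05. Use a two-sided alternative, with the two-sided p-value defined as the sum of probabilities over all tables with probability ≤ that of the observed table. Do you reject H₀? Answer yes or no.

reject H₀: no

Margins: r₁=9, r₂=12, c₁=12, c₂=9, n=21
p_obs = C(9,7)·C(12,5)/C(21,12); sum pmf over tables with pmf ≤ p_obs
p-value (two-sided) = 0.18423
At α=0.05: p ≥ α → fail to reject H₀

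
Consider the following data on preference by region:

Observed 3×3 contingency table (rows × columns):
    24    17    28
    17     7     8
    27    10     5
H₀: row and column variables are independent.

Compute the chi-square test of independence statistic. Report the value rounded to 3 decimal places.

Row totals [69, 32, 42], col totals [68, 34, 41], n=143
χ² = (24−32.81)²/32.81 + (17−16.41)²/16.41 + (28−19.78)²/19.78 + (17−15.22)²/15.22 + (7−7.61)²/7.61 + (8−9.17)²/9.17 + (27−19.97)²/19.97 + (10−9.99)²/9.99 + (5−12.04)²/12.04 = 12.7997
df = 4

test statistic = 12.800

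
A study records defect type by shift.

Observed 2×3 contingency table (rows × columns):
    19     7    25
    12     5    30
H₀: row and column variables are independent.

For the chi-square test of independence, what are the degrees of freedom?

df = (r−1)(c−1) = (2−1)·(3−1) = 2

degrees of freedom = 2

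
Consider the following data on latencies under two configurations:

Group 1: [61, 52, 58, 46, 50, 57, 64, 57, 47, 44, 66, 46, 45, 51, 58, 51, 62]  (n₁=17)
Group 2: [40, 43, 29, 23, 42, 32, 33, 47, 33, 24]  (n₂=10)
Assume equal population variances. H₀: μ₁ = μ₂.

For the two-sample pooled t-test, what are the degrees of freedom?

df = n₁ + n₂ − 2 = 17 + 10 − 2 = 25

degrees of freedom = 25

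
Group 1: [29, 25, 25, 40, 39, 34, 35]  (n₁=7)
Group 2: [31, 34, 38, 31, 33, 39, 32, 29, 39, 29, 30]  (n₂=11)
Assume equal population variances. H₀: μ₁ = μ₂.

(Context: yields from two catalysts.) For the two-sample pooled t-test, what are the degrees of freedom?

df = n₁ + n₂ − 2 = 7 + 11 − 2 = 16

degrees of freedom = 16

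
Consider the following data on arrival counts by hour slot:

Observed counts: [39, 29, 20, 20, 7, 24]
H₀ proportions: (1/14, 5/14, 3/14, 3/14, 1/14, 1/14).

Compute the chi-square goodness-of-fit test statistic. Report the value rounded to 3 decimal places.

n = 139; E_i = n·p_i = [9.93, 49.64, 29.79, 29.79, 9.93, 9.93]
χ² = (39−9.93)²/9.93 + (29−49.64)²/49.64 + (20−29.79)²/29.79 + (20−29.79)²/29.79 + (7−9.93)²/9.93 + (24−9.93)²/9.93 = 120.9434
df = 5

test statistic = 120.943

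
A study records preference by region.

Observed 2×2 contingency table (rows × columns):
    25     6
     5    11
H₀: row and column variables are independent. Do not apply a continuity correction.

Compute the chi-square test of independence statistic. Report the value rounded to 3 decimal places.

Row totals [31, 16], col totals [30, 17], n=47
χ² = (25−19.79)²/19.79 + (6−11.21)²/11.21 + (5−10.21)²/10.21 + (11−5.79)²/5.79 = 11.1527
df = 1

test statistic = 11.153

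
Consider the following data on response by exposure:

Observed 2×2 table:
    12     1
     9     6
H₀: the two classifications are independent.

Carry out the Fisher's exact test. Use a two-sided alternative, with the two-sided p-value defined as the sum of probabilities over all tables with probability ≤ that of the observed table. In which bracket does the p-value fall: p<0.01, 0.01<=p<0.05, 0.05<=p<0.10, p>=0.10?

p-value bracket: 0.05<=p<0.10

Margins: r₁=13, r₂=15, c₁=21, c₂=7, n=28
p_obs = C(13,12)·C(15,9)/C(28,21); sum pmf over tables with pmf ≤ p_obs
p-value (two-sided) = 0.08357
→ bracket: 0.05<=p<0.10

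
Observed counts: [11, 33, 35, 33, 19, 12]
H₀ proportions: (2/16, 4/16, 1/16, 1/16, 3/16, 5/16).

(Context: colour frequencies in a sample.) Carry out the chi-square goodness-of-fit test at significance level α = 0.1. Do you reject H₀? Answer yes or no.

n = 143; E_i = n·p_i = [17.88, 35.75, 8.94, 8.94, 26.81, 44.69]
χ² = (11−17.88)²/17.88 + (33−35.75)²/35.75 + (35−8.94)²/8.94 + (33−8.94)²/8.94 + (19−26.81)²/26.81 + (12−44.69)²/44.69 = 169.8261
df = 5
p-value (upper-tail) = 0.00000
At α=0.1: p < α → reject H₀

reject H₀: yes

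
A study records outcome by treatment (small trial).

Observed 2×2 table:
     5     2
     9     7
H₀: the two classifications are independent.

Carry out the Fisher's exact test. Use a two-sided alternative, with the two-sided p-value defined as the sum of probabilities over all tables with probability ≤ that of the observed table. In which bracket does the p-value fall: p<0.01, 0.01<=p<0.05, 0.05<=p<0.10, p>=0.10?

Margins: r₁=7, r₂=16, c₁=14, c₂=9, n=23
p_obs = C(7,5)·C(16,9)/C(23,14); sum pmf over tables with pmf ≤ p_obs
p-value (two-sided) = 0.65702
→ bracket: p>=0.10

p-value bracket: p>=0.10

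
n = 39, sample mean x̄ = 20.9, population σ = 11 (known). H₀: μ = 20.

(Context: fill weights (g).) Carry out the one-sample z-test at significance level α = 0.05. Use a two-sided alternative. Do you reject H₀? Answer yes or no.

reject H₀: no

SE = σ/√n = 11/√39 = 1.7614
z = (x̄−μ₀)/SE = (20.9−20)/1.7614 = 0.5110
p-value (two-sided) = 0.60938
At α=0.05: p ≥ α → fail to reject H₀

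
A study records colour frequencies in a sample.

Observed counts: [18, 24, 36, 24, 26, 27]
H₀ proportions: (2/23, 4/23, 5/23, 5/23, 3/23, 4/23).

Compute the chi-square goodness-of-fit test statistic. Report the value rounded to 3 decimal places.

n = 155; E_i = n·p_i = [13.48, 26.96, 33.70, 33.70, 20.22, 26.96]
χ² = (18−13.48)²/13.48 + (24−26.96)²/26.96 + (36−33.70)²/33.70 + (24−33.70)²/33.70 + (26−20.22)²/20.22 + (27−26.96)²/26.96 = 6.4427
df = 5

test statistic = 6.443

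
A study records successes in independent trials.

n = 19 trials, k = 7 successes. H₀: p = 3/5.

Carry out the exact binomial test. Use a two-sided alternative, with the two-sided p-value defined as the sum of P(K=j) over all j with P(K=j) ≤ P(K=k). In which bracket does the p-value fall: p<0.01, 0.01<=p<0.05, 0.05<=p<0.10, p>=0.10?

Exact binomial: n=19, k=7, p₀=3/5=0.6000
P(X=j) = C(n,j)·p₀^j·(1−p₀)^(n−j); p = Σ P(X=j) over j with P(X=j) ≤ P(X=7)
p-value (two-sided) = 0.05819
→ bracket: 0.05<=p<0.10

p-value bracket: 0.05<=p<0.10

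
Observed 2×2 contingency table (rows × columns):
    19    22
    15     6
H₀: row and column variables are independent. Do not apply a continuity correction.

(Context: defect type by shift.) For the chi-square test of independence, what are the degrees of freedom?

df = (r−1)(c−1) = (2−1)·(2−1) = 1

degrees of freedom = 1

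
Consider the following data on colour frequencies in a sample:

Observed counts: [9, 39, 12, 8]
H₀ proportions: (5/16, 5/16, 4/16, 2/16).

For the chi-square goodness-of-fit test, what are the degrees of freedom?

degrees of freedom = 3

df = k − 1 = 4 − 1 = 3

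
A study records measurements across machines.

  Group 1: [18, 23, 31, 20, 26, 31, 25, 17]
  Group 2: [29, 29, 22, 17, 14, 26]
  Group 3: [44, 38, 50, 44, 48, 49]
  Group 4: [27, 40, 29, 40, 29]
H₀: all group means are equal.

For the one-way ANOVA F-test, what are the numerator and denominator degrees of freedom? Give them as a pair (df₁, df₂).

k = 4 groups, N = 25 total
df = (k−1, N−k) = (4−1, 25−4) = (3, 21)

degrees of freedom = [3, 21]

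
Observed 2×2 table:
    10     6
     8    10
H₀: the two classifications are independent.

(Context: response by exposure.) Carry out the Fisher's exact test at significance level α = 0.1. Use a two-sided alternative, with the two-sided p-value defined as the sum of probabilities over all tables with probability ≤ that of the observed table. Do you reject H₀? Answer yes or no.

reject H₀: no

Margins: r₁=16, r₂=18, c₁=18, c₂=16, n=34
p_obs = C(16,10)·C(18,8)/C(34,18); sum pmf over tables with pmf ≤ p_obs
p-value (two-sided) = 0.32692
At α=0.1: p ≥ α → fail to reject H₀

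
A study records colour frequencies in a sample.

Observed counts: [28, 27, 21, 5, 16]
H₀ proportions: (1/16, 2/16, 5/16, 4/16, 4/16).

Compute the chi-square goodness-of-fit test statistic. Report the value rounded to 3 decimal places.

n = 97; E_i = n·p_i = [6.06, 12.12, 30.31, 24.25, 24.25]
χ² = (28−6.06)²/6.06 + (27−12.12)²/12.12 + (21−30.31)²/30.31 + (5−24.25)²/24.25 + (16−24.25)²/24.25 = 118.5794
df = 4

test statistic = 118.579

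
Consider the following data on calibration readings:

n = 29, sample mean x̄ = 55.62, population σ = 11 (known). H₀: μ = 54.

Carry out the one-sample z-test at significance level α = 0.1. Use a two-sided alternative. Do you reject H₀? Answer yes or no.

reject H₀: no

SE = σ/√n = 11/√29 = 2.0426
z = (x̄−μ₀)/SE = (55.62−54)/2.0426 = 0.7931
p-value (two-sided) = 0.42773
At α=0.1: p ≥ α → fail to reject H₀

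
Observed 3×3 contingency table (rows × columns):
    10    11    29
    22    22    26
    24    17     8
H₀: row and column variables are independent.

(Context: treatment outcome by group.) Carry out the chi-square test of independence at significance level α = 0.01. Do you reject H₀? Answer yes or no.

reject H₀: yes

Row totals [50, 70, 49], col totals [56, 50, 63], n=169
χ² = (10−16.57)²/16.57 + (11−14.79)²/14.79 + (29−18.64)²/18.64 + (22−23.20)²/23.20 + (22−20.71)²/20.71 + (26−26.09)²/26.09 + (24−16.24)²/16.24 + (17−14.50)²/14.50 + (8−18.27)²/18.27 = 19.3920
df = 4
p-value (upper-tail) = 0.00066
At α=0.01: p < α → reject H₀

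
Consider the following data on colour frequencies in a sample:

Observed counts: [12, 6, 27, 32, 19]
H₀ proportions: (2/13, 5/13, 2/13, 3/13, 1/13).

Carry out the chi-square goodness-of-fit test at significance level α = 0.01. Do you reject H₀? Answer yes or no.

n = 96; E_i = n·p_i = [14.77, 36.92, 14.77, 22.15, 7.38]
χ² = (12−14.77)²/14.77 + (6−36.92)²/36.92 + (27−14.77)²/14.77 + (32−22.15)²/22.15 + (19−7.38)²/7.38 = 59.1920
df = 4
p-value (upper-tail) = 0.00000
At α=0.01: p < α → reject H₀

reject H₀: yes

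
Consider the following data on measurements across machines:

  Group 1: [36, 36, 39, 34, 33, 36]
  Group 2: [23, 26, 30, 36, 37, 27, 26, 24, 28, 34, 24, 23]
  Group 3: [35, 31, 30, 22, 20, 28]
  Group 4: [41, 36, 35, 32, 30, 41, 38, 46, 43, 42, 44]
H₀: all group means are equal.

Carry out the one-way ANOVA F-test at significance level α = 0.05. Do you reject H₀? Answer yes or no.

Group means [35.67, 28.17, 27.67, 38.91], grand mean 32.743
SSB = Σnᵢ(x̄ᵢ−x̄)² = 875.443; SSW = ΣΣ(x−x̄ᵢ)² = 721.242
MSB = 875.443/3 = 291.8144; MSW = 721.242/31 = 23.2659
F = MSB/MSW = 12.5426
df = (3, 31)
p-value (upper-tail) = 0.00002
At α=0.05: p < α → reject H₀

reject H₀: yes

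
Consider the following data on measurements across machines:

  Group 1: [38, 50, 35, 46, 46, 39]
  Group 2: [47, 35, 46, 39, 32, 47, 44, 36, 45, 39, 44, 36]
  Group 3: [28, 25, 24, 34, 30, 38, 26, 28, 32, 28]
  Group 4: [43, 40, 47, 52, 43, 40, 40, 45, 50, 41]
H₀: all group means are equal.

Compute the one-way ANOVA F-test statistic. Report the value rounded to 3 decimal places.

test statistic = 18.250

Group means [42.33, 40.83, 29.30, 44.10], grand mean 38.895
SSB = Σnᵢ(x̄ᵢ−x̄)² = 1307.579; SSW = ΣΣ(x−x̄ᵢ)² = 812.000
MSB = 1307.579/3 = 435.8596; MSW = 812.000/34 = 23.8824
F = MSB/MSW = 18.2503
df = (3, 34)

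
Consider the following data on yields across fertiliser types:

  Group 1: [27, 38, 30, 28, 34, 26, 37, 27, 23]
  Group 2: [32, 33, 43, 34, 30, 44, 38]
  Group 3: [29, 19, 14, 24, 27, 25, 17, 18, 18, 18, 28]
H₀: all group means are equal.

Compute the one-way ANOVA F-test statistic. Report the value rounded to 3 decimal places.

Group means [30.00, 36.29, 21.55], grand mean 28.185
SSB = Σnᵢ(x̄ᵢ−x̄)² = 973.918; SSW = ΣΣ(x−x̄ᵢ)² = 664.156
MSB = 973.918/2 = 486.9591; MSW = 664.156/24 = 27.6732
F = MSB/MSW = 17.5968
df = (2, 24)

test statistic = 17.597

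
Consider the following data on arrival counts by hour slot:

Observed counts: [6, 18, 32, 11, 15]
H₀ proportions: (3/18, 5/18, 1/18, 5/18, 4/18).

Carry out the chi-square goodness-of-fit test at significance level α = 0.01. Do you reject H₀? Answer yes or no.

reject H₀: yes

n = 82; E_i = n·p_i = [13.67, 22.78, 4.56, 22.78, 18.22]
χ² = (6−13.67)²/13.67 + (18−22.78)²/22.78 + (32−4.56)²/4.56 + (11−22.78)²/22.78 + (15−18.22)²/18.22 = 177.2988
df = 4
p-value (upper-tail) = 0.00000
At α=0.01: p < α → reject H₀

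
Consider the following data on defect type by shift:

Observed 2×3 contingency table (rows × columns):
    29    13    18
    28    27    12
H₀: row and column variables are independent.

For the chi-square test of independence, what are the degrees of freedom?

df = (r−1)(c−1) = (2−1)·(3−1) = 2

degrees of freedom = 2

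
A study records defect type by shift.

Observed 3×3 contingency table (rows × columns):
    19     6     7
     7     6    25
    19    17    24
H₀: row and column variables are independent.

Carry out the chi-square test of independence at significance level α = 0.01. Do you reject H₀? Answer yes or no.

reject H₀: yes

Row totals [32, 38, 60], col totals [45, 29, 56], n=130
χ² = (19−11.08)²/11.08 + (6−7.14)²/7.14 + (7−13.78)²/13.78 + (7−13.15)²/13.15 + (6−8.48)²/8.48 + (25−16.37)²/16.37 + (19−20.77)²/20.77 + (17−13.38)²/13.38 + (24−25.85)²/25.85 = 18.6006
df = 4
p-value (upper-tail) = 0.00094
At α=0.01: p < α → reject H₀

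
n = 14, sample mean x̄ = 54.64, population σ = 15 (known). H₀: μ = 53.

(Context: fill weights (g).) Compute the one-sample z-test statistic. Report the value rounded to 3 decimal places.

SE = σ/√n = 15/√14 = 4.0089
z = (x̄−μ₀)/SE = (54.64−53)/4.0089 = 0.4091

test statistic = 0.409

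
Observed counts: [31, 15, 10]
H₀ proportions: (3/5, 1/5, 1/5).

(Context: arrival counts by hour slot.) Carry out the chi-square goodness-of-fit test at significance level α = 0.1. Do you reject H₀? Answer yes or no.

reject H₀: no

n = 56; E_i = n·p_i = [33.60, 11.20, 11.20]
χ² = (31−33.60)²/33.60 + (15−11.20)²/11.20 + (10−11.20)²/11.20 = 1.6190
df = 2
p-value (upper-tail) = 0.44507
At α=0.1: p ≥ α → fail to reject H₀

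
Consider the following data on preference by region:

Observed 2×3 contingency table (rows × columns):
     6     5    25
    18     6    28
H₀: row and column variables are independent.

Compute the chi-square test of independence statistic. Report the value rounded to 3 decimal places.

Row totals [36, 52], col totals [24, 11, 53], n=88
χ² = (6−9.82)²/9.82 + (5−4.50)²/4.50 + (25−21.68)²/21.68 + (18−14.18)²/14.18 + (6−6.50)²/6.50 + (28−31.32)²/31.32 = 3.4662
df = 2

test statistic = 3.466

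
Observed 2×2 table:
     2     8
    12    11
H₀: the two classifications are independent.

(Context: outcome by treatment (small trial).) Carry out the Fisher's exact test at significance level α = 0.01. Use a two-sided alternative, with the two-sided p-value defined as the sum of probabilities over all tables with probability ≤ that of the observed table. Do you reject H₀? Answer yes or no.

Margins: r₁=10, r₂=23, c₁=14, c₂=19, n=33
p_obs = C(10,2)·C(23,12)/C(33,14); sum pmf over tables with pmf ≤ p_obs
p-value (two-sided) = 0.13118
At α=0.01: p ≥ α → fail to reject H₀

reject H₀: no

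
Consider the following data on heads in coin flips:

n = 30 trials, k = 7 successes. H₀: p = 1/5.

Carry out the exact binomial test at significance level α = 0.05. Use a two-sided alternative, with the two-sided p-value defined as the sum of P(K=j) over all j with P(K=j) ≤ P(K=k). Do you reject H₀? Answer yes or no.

reject H₀: no

Exact binomial: n=30, k=7, p₀=1/5=0.2000
P(X=j) = C(n,j)·p₀^j·(1−p₀)^(n−j); p = Σ P(X=j) over j with P(X=j) ≤ P(X=7)
p-value (two-sided) = 0.64826
At α=0.05: p ≥ α → fail to reject H₀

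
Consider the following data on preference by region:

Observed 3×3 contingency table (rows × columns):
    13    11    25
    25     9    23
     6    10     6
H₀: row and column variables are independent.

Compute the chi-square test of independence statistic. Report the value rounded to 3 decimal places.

Row totals [49, 57, 22], col totals [44, 30, 54], n=128
χ² = (13−16.84)²/16.84 + (11−11.48)²/11.48 + (25−20.67)²/20.67 + (25−19.59)²/19.59 + (9−13.36)²/13.36 + (23−24.05)²/24.05 + (6−7.56)²/7.56 + (10−5.16)²/5.16 + (6−9.28)²/9.28 = 10.7966
df = 4

test statistic = 10.797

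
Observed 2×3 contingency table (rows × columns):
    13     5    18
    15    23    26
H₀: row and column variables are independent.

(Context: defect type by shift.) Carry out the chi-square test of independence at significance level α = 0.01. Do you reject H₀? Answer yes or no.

reject H₀: no

Row totals [36, 64], col totals [28, 28, 44], n=100
χ² = (13−10.08)²/10.08 + (5−10.08)²/10.08 + (18−15.84)²/15.84 + (15−17.92)²/17.92 + (23−17.92)²/17.92 + (26−28.16)²/28.16 = 5.7822
df = 2
p-value (upper-tail) = 0.05552
At α=0.01: p ≥ α → fail to reject H₀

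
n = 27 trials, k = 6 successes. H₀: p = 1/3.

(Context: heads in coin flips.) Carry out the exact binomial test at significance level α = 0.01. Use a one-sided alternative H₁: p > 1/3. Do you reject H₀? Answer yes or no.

Exact binomial: n=27, k=6, p₀=1/3=0.3333
P(X≥6) from Σ C(n,i)·p₀^i·(1−p₀)^(n−i)
p-value (one-sided, H₁ greater) = 0.92806
At α=0.01: p ≥ α → fail to reject H₀

reject H₀: no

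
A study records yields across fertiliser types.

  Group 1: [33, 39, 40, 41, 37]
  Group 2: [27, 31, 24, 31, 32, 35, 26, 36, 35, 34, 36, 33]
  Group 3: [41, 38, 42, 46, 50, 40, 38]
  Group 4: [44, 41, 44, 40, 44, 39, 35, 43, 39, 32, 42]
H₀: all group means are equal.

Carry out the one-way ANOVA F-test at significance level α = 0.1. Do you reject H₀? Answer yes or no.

reject H₀: yes

Group means [38.00, 31.67, 42.14, 40.27], grand mean 37.371
SSB = Σnᵢ(x̄ᵢ−x̄)² = 644.466; SSW = ΣΣ(x−x̄ᵢ)² = 489.706
MSB = 644.466/3 = 214.8219; MSW = 489.706/31 = 15.7970
F = MSB/MSW = 13.5989
df = (3, 31)
p-value (upper-tail) = 0.00001
At α=0.1: p < α → reject H₀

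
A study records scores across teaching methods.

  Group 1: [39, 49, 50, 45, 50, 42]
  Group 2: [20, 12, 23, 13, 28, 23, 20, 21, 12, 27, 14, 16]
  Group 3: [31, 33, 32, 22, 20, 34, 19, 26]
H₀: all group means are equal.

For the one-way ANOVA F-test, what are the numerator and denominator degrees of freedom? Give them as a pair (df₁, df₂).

k = 3 groups, N = 26 total
df = (k−1, N−k) = (3−1, 26−3) = (2, 23)

degrees of freedom = [2, 23]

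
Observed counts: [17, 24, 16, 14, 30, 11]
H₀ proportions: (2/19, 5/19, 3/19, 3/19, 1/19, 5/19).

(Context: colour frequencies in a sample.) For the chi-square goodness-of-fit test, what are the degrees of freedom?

df = k − 1 = 6 − 1 = 5

degrees of freedom = 5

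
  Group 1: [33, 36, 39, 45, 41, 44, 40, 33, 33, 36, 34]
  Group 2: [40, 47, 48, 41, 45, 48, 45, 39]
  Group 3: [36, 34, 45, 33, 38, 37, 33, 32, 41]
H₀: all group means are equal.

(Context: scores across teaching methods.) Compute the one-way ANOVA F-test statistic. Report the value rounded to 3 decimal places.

Group means [37.64, 44.12, 36.56], grand mean 39.143
SSB = Σnᵢ(x̄ᵢ−x̄)² = 283.786; SSW = ΣΣ(x−x̄ᵢ)² = 435.643
MSB = 283.786/2 = 141.8929; MSW = 435.643/25 = 17.4257
F = MSB/MSW = 8.1427
df = (2, 25)

test statistic = 8.143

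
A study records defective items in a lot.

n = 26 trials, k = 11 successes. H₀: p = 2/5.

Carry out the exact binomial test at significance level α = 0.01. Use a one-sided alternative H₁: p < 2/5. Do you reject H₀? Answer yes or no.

reject H₀: no

Exact binomial: n=26, k=11, p₀=2/5=0.4000
P(X≤11) from Σ C(n,i)·p₀^i·(1−p₀)^(n−i)
p-value (one-sided, H₁ less) = 0.67368
At α=0.01: p ≥ α → fail to reject H₀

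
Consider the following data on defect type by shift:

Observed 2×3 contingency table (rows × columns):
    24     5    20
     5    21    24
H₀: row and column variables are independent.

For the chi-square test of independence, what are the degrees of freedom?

df = (r−1)(c−1) = (2−1)·(3−1) = 2

degrees of freedom = 2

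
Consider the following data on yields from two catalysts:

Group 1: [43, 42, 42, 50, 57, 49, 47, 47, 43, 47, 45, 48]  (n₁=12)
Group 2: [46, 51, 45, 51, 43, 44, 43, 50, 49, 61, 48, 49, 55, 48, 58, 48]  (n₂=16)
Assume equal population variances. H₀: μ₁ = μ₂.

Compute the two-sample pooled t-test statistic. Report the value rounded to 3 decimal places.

x̄₁=46.667, s₁=4.250, n₁=12
x̄₂=49.312, s₂=5.121, n₂=16
s_p² = [11·4.250² + 15·5.121²]/26 = 22.7732
SE = √(s_p²·(1/12+1/16)) = 1.8224
t = (46.667−49.312)/1.8224 = -1.4518
df = 26

test statistic = -1.452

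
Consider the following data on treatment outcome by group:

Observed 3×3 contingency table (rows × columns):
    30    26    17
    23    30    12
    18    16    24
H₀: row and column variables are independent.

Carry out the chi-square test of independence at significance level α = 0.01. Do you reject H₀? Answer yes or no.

reject H₀: no

Row totals [73, 65, 58], col totals [71, 72, 53], n=196
χ² = (30−26.44)²/26.44 + (26−26.82)²/26.82 + (17−19.74)²/19.74 + (23−23.55)²/23.55 + (30−23.88)²/23.88 + (12−17.58)²/17.58 + (18−21.01)²/21.01 + (16−21.31)²/21.31 + (24−15.68)²/15.68 = 10.3976
df = 4
p-value (upper-tail) = 0.03424
At α=0.01: p ≥ α → fail to reject H₀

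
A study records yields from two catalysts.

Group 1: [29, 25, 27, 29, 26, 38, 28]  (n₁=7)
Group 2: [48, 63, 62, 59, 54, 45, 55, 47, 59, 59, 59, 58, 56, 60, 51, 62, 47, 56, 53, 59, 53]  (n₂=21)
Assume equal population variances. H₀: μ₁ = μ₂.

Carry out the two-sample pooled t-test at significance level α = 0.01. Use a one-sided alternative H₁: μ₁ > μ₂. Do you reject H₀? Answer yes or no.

reject H₀: no

x̄₁=28.857, s₁=4.298, n₁=7
x̄₂=55.476, s₂=5.363, n₂=21
s_p² = [6·4.298² + 20·5.363²]/26 = 26.3883
SE = √(s_p²·(1/7+1/21)) = 2.2419
t = (28.857−55.476)/2.2419 = -11.8732
df = 26
p-value (one-sided, H₁ greater) = 1.00000
At α=0.01: p ≥ α → fail to reject H₀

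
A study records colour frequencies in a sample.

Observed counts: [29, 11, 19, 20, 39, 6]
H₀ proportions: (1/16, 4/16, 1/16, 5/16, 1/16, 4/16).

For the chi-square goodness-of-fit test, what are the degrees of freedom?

df = k − 1 = 6 − 1 = 5

degrees of freedom = 5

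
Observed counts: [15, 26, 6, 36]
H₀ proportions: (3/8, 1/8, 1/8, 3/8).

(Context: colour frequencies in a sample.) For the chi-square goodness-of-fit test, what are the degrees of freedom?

degrees of freedom = 3

df = k − 1 = 4 − 1 = 3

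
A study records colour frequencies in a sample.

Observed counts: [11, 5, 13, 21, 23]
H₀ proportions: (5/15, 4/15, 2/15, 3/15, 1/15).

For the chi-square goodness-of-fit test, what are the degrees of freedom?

degrees of freedom = 4

df = k − 1 = 5 − 1 = 4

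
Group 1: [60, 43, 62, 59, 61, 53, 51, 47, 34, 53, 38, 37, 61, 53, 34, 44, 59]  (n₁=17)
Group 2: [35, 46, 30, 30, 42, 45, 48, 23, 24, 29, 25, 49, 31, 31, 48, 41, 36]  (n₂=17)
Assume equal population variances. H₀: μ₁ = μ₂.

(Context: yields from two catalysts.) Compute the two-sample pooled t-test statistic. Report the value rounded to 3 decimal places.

x̄₁=49.941, s₁=9.984, n₁=17
x̄₂=36.059, s₂=9.031, n₂=17
s_p² = [16·9.984² + 16·9.031²]/32 = 90.6213
SE = √(s_p²·(1/17+1/17)) = 3.2652
t = (49.941−36.059)/3.2652 = 4.2516
df = 32

test statistic = 4.252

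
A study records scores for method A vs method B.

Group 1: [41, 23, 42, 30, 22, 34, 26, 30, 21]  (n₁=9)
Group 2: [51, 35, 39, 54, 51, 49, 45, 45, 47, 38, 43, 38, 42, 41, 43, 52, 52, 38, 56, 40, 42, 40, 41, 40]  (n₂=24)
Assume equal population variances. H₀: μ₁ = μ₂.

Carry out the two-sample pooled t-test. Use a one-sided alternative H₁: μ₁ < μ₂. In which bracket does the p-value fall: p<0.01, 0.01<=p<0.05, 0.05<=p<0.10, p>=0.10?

p-value bracket: p<0.01

x̄₁=29.889, s₁=7.833, n₁=9
x̄₂=44.250, s₂=5.877, n₂=24
s_p² = [8·7.833² + 23·5.877²]/31 = 41.4642
SE = √(s_p²·(1/9+1/24)) = 2.5169
t = (29.889−44.250)/2.5169 = -5.7059
df = 31
p-value (one-sided, H₁ less) = 0.00000
→ bracket: p<0.01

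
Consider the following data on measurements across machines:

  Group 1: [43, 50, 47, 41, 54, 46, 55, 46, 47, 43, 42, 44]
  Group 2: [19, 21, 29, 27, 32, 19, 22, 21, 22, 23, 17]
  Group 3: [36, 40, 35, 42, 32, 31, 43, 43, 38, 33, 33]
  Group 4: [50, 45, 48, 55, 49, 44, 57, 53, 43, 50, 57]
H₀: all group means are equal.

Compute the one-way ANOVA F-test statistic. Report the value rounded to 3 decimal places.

Group means [46.50, 22.91, 36.91, 50.09], grand mean 39.267
SSB = Σnᵢ(x̄ᵢ−x̄)² = 4921.073; SSW = ΣΣ(x−x̄ᵢ)² = 885.727
MSB = 4921.073/3 = 1640.3576; MSW = 885.727/41 = 21.6031
F = MSB/MSW = 75.9316
df = (3, 41)

test statistic = 75.932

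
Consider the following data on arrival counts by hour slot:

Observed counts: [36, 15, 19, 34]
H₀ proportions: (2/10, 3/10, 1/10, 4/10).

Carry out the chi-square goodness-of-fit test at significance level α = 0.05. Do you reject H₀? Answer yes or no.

reject H₀: yes

n = 104; E_i = n·p_i = [20.80, 31.20, 10.40, 41.60]
χ² = (36−20.80)²/20.80 + (15−31.20)²/31.20 + (19−10.40)²/10.40 + (34−41.60)²/41.60 = 28.0192
df = 3
p-value (upper-tail) = 0.00000
At α=0.05: p < α → reject H₀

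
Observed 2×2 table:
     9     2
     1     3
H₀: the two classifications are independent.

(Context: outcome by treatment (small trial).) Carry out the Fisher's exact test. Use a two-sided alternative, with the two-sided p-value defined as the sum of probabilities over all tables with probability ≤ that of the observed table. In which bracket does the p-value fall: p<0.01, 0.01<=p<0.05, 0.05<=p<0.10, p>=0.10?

p-value bracket: 0.05<=p<0.10

Margins: r₁=11, r₂=4, c₁=10, c₂=5, n=15
p_obs = C(11,9)·C(4,1)/C(15,10); sum pmf over tables with pmf ≤ p_obs
p-value (two-sided) = 0.07692
→ bracket: 0.05<=p<0.10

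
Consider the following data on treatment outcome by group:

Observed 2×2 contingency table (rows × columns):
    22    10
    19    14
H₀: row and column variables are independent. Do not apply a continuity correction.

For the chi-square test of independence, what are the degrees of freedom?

df = (r−1)(c−1) = (2−1)·(2−1) = 1

degrees of freedom = 1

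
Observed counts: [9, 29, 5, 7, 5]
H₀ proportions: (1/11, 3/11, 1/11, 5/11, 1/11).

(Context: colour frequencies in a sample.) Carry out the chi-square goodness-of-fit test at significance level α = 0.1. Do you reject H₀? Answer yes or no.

reject H₀: yes

n = 55; E_i = n·p_i = [5.00, 15.00, 5.00, 25.00, 5.00]
χ² = (9−5.00)²/5.00 + (29−15.00)²/15.00 + (5−5.00)²/5.00 + (7−25.00)²/25.00 + (5−5.00)²/5.00 = 29.2267
df = 4
p-value (upper-tail) = 0.00001
At α=0.1: p < α → reject H₀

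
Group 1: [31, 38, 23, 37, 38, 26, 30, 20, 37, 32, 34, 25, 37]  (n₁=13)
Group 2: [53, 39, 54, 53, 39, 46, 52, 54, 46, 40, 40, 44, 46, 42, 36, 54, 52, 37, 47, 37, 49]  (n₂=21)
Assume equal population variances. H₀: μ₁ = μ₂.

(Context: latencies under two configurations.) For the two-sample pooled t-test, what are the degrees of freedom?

degrees of freedom = 32

df = n₁ + n₂ − 2 = 13 + 21 − 2 = 32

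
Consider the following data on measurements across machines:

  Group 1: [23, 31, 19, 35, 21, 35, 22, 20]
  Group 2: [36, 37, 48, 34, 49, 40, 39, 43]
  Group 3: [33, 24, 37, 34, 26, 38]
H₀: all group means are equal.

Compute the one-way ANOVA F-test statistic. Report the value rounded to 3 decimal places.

test statistic = 12.324

Group means [25.75, 40.75, 32.00], grand mean 32.909
SSB = Σnᵢ(x̄ᵢ−x̄)² = 906.818; SSW = ΣΣ(x−x̄ᵢ)² = 699.000
MSB = 906.818/2 = 453.4091; MSW = 699.000/19 = 36.7895
F = MSB/MSW = 12.3244
df = (2, 19)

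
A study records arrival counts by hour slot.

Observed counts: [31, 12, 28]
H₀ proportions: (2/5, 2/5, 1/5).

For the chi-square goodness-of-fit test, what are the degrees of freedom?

degrees of freedom = 2

df = k − 1 = 3 − 1 = 2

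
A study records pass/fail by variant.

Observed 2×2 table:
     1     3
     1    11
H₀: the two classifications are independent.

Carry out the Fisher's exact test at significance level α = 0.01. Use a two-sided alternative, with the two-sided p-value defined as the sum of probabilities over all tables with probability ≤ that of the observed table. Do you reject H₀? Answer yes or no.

Margins: r₁=4, r₂=12, c₁=2, c₂=14, n=16
p_obs = C(4,1)·C(12,1)/C(16,2); sum pmf over tables with pmf ≤ p_obs
p-value (two-sided) = 0.45000
At α=0.01: p ≥ α → fail to reject H₀

reject H₀: no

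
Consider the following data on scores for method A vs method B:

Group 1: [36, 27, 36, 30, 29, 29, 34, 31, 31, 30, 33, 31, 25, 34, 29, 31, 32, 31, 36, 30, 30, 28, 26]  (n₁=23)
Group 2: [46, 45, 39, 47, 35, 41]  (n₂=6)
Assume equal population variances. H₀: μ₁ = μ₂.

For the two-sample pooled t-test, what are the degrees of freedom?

degrees of freedom = 27

df = n₁ + n₂ − 2 = 23 + 6 − 2 = 27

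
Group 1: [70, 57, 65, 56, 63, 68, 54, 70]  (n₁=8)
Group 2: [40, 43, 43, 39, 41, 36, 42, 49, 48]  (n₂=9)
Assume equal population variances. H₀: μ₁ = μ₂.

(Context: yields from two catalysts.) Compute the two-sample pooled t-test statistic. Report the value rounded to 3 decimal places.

x̄₁=62.875, s₁=6.468, n₁=8
x̄₂=42.333, s₂=4.123, n₂=9
s_p² = [7·6.468² + 8·4.123²]/15 = 28.5917
SE = √(s_p²·(1/8+1/9)) = 2.5982
t = (62.875−42.333)/2.5982 = 7.9060
df = 15

test statistic = 7.906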